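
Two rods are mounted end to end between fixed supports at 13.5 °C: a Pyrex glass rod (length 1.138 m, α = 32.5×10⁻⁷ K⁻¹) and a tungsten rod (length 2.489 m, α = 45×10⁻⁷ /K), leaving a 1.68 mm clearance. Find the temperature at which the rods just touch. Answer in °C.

T = 126 °C

α₁L₁ = 3.6985×10⁻⁶ m/K, α₂L₂ = 1.12005×10⁻⁵ m/K → total 1.4899×10⁻⁵ m/K
ΔT = g/(α₁L₁+α₂L₂) = 1.68×10⁻³ / 1.4899×10⁻⁵ = 112.76 K
T = 13.5 + 112.76 = 126.26 °C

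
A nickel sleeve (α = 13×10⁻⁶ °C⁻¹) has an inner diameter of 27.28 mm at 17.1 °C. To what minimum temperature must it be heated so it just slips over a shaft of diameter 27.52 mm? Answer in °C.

Required Δd = 27.52 − 27.28 = 0.24 mm
Δd = αd₀ΔT ⇒ ΔT = Δd/(αd₀) = 0.24 / (13×10⁻⁶ × 27.28) = 676.74 K
T_min = 17.1 + 676.74 = 693.84 °C

T = 694 °C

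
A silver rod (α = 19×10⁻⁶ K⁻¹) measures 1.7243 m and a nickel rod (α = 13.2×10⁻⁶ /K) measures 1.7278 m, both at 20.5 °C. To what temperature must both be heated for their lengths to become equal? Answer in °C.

L₁(1 + α₁ΔT) = L₂(1 + α₂ΔT) ⇒ ΔT = (L₂ − L₁)/(α₁L₁ − α₂L₂)
L₂ − L₁ = 1.7278 − 1.7243 = 3.50×10⁻³ m
α₁L₁ − α₂L₂ = 19×10⁻⁶×1.7243 − 13.2×10⁻⁶×1.7278 = 9.95474×10⁻⁶ m/K
ΔT = 3.50×10⁻³ / 9.95474×10⁻⁶ = 351.591 K
T = 20.5 + 351.591 = 372.091 °C

T = 372.1 °C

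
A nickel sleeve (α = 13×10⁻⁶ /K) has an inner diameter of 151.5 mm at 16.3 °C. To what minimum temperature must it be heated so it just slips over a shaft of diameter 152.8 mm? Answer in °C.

Required Δd = 152.8 − 151.5 = 1.3 mm
Δd = αd₀ΔT ⇒ ΔT = Δd/(αd₀) = 1.3 / (13×10⁻⁶ × 151.5) = 660.07 K
T_min = 16.3 + 660.07 = 676.37 °C

T = 676 °C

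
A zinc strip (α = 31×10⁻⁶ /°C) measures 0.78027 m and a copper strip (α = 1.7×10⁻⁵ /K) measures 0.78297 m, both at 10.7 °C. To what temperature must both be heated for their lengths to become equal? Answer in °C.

T = 258.9 °C

Equal length when α₁L₁ΔT − α₂L₂ΔT = L₂ − L₁ = 2.70×10⁻³ m
α₁L₁ = 2.418837×10⁻⁵, α₂L₂ = 1.331049×10⁻⁵ → Δ(αL) = 1.087788×10⁻⁵ m/K
ΔT = 2.70×10⁻³ / 1.087788×10⁻⁵ = 248.210 K, so T = 10.7 + 248.210 = 258.910 °C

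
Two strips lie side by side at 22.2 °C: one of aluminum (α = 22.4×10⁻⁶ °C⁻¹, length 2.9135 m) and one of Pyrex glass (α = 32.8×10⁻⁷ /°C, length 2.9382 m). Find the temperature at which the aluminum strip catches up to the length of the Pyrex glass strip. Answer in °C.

Equal length when α₁L₁ΔT − α₂L₂ΔT = L₂ − L₁ = 2.47×10⁻² m
α₁L₁ = 6.52624×10⁻⁵, α₂L₂ = 9.637296×10⁻⁶ → Δ(αL) = 5.5625104×10⁻⁵ m/K
ΔT = 2.47×10⁻² / 5.5625104×10⁻⁵ = 444.044 K, so T = 22.2 + 444.044 = 466.244 °C

T = 466.2 °C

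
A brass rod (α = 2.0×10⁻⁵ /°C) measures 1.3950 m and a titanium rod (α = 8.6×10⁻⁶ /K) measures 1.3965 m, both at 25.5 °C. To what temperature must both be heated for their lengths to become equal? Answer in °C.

L₁(1 + α₁ΔT) = L₂(1 + α₂ΔT) ⇒ ΔT = (L₂ − L₁)/(α₁L₁ − α₂L₂)
L₂ − L₁ = 1.3965 − 1.3950 = 1.50×10⁻³ m
α₁L₁ − α₂L₂ = 2.0×10⁻⁵×1.3950 − 8.6×10⁻⁶×1.3965 = 1.58901×10⁻⁵ m/K
ΔT = 1.50×10⁻³ / 1.58901×10⁻⁵ = 94.398 K
T = 25.5 + 94.398 = 119.898 °C

T = 119.9 °C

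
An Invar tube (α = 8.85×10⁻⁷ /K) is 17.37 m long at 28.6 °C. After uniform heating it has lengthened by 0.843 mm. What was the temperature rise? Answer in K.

ΔL = αL₀ΔT ⇒ ΔT = ΔL / (αL₀)
ΔT = 0.843×10⁻³ m / (8.85×10⁻⁷ × 17.37 m) = 54.838 K

ΔT = 54.8 K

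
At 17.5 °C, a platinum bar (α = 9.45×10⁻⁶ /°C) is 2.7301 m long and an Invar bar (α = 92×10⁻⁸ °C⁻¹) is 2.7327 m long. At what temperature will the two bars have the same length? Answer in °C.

Equal length when α₁L₁ΔT − α₂L₂ΔT = L₂ − L₁ = 2.60×10⁻³ m
α₁L₁ = 2.5799445×10⁻⁵, α₂L₂ = 2.514084×10⁻⁶ → Δ(αL) = 2.3285361×10⁻⁵ m/K
ΔT = 2.60×10⁻³ / 2.3285361×10⁻⁵ = 111.658 K, so T = 17.5 + 111.658 = 129.158 °C

T = 129.2 °C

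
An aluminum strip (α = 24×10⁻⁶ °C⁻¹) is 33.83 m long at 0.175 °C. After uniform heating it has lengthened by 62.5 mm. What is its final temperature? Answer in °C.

ΔL = αL₀ΔT ⇒ ΔT = ΔL / (αL₀)
ΔT = 62.5×10⁻³ m / (24×10⁻⁶ × 33.83 m) = 76.978 K
T = 0.175 + 76.978 = 77.153 °C

T = 77.2 °C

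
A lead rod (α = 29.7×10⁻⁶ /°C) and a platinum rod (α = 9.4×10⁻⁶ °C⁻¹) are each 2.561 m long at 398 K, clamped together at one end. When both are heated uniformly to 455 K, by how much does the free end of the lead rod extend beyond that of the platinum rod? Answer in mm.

2.96 mm

ΔT = 57 K
lead: ΔL = 29.7×10⁻⁶ × 2.561 m × 57 = 4.3355×10⁻³ m = 4.3355 mm
platinum: ΔL = 9.4×10⁻⁶ × 2.561 m × 57 = 1.3722×10⁻³ m = 1.3722 mm
difference = 4.3355 − 1.3722 = 2.9633 mm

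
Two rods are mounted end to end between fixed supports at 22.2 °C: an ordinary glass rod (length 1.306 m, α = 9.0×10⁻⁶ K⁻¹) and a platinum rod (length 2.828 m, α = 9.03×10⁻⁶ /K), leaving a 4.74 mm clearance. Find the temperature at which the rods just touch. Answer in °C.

Gap closes when ΔL₁ + ΔL₂ = 4.74 mm = 4.74×10⁻³ m
(α₁L₁ + α₂L₂)ΔT = g
α₁L₁ + α₂L₂ = 9.0×10⁻⁶×1.306 + 9.03×10⁻⁶×2.828 = 3.729084×10⁻⁵ m/K
ΔT = 4.74×10⁻³ / 3.729084×10⁻⁵ = 127.11 K
T = 22.2 + 127.11 = 149.31 °C

T = 149 °C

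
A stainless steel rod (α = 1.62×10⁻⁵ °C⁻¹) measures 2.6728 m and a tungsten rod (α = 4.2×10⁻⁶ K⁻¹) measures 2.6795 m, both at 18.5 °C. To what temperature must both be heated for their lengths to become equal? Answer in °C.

T = 227.6 °C

L₁(1 + α₁ΔT) = L₂(1 + α₂ΔT) ⇒ ΔT = (L₂ − L₁)/(α₁L₁ − α₂L₂)
L₂ − L₁ = 2.6795 − 2.6728 = 6.70×10⁻³ m
α₁L₁ − α₂L₂ = 1.62×10⁻⁵×2.6728 − 4.2×10⁻⁶×2.6795 = 3.204546×10⁻⁵ m/K
ΔT = 6.70×10⁻³ / 3.204546×10⁻⁵ = 209.078 K
T = 18.5 + 209.078 = 227.578 °C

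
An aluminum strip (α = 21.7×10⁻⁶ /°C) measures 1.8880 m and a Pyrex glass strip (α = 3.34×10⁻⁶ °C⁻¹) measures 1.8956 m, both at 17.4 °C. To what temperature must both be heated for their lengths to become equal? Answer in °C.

T = 236.8 °C

L₁(1 + α₁ΔT) = L₂(1 + α₂ΔT) ⇒ ΔT = (L₂ − L₁)/(α₁L₁ − α₂L₂)
L₂ − L₁ = 1.8956 − 1.8880 = 7.60×10⁻³ m
α₁L₁ − α₂L₂ = 21.7×10⁻⁶×1.8880 − 3.34×10⁻⁶×1.8956 = 3.4638296×10⁻⁵ m/K
ΔT = 7.60×10⁻³ / 3.4638296×10⁻⁵ = 219.410 K
T = 17.4 + 219.410 = 236.810 °C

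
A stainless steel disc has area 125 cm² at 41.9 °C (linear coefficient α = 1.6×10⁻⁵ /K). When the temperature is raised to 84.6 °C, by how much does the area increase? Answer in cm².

ΔA = 0.171 cm²

Area coefficient ≈ 2α; |ΔT| = 42.7 K
ΔA = 2αA₀ΔT = 2(1.6×10⁻⁵)(125)(42.7) = 0.171 cm²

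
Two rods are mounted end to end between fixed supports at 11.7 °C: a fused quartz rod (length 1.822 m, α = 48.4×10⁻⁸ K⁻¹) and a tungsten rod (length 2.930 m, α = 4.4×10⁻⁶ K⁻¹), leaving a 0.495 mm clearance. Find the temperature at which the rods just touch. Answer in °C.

α₁L₁ = 8.81848×10⁻⁷ m/K, α₂L₂ = 1.2892×10⁻⁵ m/K → total 1.3773848×10⁻⁵ m/K
ΔT = g/(α₁L₁+α₂L₂) = 4.95×10⁻⁴ / 1.3773848×10⁻⁵ = 35.938 K
T = 11.7 + 35.938 = 47.638 °C

T = 47.6 °C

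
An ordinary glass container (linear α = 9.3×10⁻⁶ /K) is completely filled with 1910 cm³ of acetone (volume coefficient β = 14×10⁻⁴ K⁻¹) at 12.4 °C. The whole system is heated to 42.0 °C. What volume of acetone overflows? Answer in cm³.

77.6 cm³

The container also expands: β_container ≈ 3α = 2.79×10⁻⁵ /K
Net overflow = V₀(β_liq − 3α_cont)ΔT
β − 3α = 1.40×10⁻³ − 2.79×10⁻⁵ = 1.3721×10⁻³ /K; ΔT = 29.6 K
ΔV = 1910 × 1.3721×10⁻³ × 29.6 = 77.6 cm³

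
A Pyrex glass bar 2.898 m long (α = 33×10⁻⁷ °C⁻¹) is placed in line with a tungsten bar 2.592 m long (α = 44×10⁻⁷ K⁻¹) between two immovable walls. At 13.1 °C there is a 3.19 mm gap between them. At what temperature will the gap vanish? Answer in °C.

T = 165 °C

α₁L₁ = 9.5634×10⁻⁶ m/K, α₂L₂ = 1.14048×10⁻⁵ m/K → total 2.09682×10⁻⁵ m/K
ΔT = g/(α₁L₁+α₂L₂) = 3.19×10⁻³ / 2.09682×10⁻⁵ = 152.14 K
T = 13.1 + 152.14 = 165.24 °C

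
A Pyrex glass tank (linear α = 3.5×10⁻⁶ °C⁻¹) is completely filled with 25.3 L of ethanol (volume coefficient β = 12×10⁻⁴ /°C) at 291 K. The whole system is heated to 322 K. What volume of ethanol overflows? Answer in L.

0.933 L

The tank also expands: β_container ≈ 3α = 1.05×10⁻⁵ /K
Net overflow = V₀(β_liq − 3α_cont)ΔT
β − 3α = 1.20×10⁻³ − 1.05×10⁻⁵ = 1.1895×10⁻³ /K; ΔT = 31 K
ΔV = 25.3 × 1.1895×10⁻³ × 31 = 0.933 L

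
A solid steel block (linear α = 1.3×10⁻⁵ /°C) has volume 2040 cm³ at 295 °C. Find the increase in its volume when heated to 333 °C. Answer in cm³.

ΔV = 3.02 cm³

Isotropic solid: β ≈ 3α = 3.9×10⁻⁵ /K; ΔT = 38 K
ΔV = 3αV₀ΔT = 3(1.3×10⁻⁵)(2040)(38) = 3.02 cm³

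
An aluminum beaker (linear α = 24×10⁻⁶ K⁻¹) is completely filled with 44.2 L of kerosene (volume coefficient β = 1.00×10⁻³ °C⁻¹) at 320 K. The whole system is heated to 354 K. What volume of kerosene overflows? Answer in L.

The beaker also expands: β_container ≈ 3α = 7.2×10⁻⁵ /K
Net overflow = V₀(β_liq − 3α_cont)ΔT
β − 3α = 1.00×10⁻³ − 7.2×10⁻⁵ = 9.28×10⁻⁴ /K; ΔT = 34 K
ΔV = 44.2 × 9.28×10⁻⁴ × 34 = 1.39 L

1.39 L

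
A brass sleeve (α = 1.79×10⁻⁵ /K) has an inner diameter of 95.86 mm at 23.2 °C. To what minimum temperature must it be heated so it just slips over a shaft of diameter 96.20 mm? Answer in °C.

T = 221 °C

Required Δd = 96.20 − 95.86 = 0.34 mm
Δd = αd₀ΔT ⇒ ΔT = Δd/(αd₀) = 0.34 / (1.79×10⁻⁵ × 95.86) = 198.15 K
T_min = 23.2 + 198.15 = 221.35 °C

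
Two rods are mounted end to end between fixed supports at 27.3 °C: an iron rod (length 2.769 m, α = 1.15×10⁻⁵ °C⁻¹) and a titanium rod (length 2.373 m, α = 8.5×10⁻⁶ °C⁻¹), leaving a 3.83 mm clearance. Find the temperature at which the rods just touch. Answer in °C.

α₁L₁ = 3.18435×10⁻⁵ m/K, α₂L₂ = 2.01705×10⁻⁵ m/K → total 5.2014×10⁻⁵ m/K
ΔT = g/(α₁L₁+α₂L₂) = 3.83×10⁻³ / 5.2014×10⁻⁵ = 73.63 K
T = 27.3 + 73.63 = 100.93 °C

T = 101 °C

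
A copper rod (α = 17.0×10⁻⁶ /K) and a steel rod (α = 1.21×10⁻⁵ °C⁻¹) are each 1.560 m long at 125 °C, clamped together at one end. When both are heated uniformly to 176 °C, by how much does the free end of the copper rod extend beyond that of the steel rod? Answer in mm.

0.390 mm

ΔT = 51 K
copper: ΔL = 17.0×10⁻⁶ × 1.560 m × 51 = 1.3525×10⁻³ m = 1.3525 mm
steel: ΔL = 1.21×10⁻⁵ × 1.560 m × 51 = 9.6268×10⁻⁴ m = 0.96268 mm
difference = 1.3525 − 0.96268 = 0.38982 mm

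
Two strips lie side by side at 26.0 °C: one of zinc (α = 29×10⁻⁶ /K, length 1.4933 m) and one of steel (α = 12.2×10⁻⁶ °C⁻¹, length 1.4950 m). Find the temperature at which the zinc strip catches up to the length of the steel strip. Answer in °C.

T = 93.82 °C

L₁(1 + α₁ΔT) = L₂(1 + α₂ΔT) ⇒ ΔT = (L₂ − L₁)/(α₁L₁ − α₂L₂)
L₂ − L₁ = 1.4950 − 1.4933 = 1.70×10⁻³ m
α₁L₁ − α₂L₂ = 29×10⁻⁶×1.4933 − 12.2×10⁻⁶×1.4950 = 2.50667×10⁻⁵ m/K
ΔT = 1.70×10⁻³ / 2.50667×10⁻⁵ = 67.8191 K
T = 26.0 + 67.8191 = 93.8191 °C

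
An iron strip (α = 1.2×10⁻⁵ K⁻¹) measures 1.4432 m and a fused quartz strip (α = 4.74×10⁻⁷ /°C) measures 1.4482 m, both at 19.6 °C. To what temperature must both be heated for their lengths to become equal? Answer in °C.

Equal length when α₁L₁ΔT − α₂L₂ΔT = L₂ − L₁ = 5.00×10⁻³ m
α₁L₁ = 1.73184×10⁻⁵, α₂L₂ = 6.864468×10⁻⁷ → Δ(αL) = 1.66319532×10⁻⁵ m/K
ΔT = 5.00×10⁻³ / 1.66319532×10⁻⁵ = 300.626 K, so T = 19.6 + 300.626 = 320.226 °C

T = 320.2 °C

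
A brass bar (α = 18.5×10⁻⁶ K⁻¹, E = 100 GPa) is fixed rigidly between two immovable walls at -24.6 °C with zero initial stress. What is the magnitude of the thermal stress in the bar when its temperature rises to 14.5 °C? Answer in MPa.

Fully constrained: the free strain ε = αΔT is blocked, so σ = Eε = EαΔT.
|ΔT| = 39.1 K
σ = 100×10⁹ × 18.5×10⁻⁶ × 39.1 = 7.23×10⁷ Pa

σ = 72.3 MPa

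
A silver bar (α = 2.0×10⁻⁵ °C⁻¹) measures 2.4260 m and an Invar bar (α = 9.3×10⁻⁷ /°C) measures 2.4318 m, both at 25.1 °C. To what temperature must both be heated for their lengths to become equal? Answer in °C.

L₁(1 + α₁ΔT) = L₂(1 + α₂ΔT) ⇒ ΔT = (L₂ − L₁)/(α₁L₁ − α₂L₂)
L₂ − L₁ = 2.4318 − 2.4260 = 5.80×10⁻³ m
α₁L₁ − α₂L₂ = 2.0×10⁻⁵×2.4260 − 9.3×10⁻⁷×2.4318 = 4.6258426×10⁻⁵ m/K
ΔT = 5.80×10⁻³ / 4.6258426×10⁻⁵ = 125.383 K
T = 25.1 + 125.383 = 150.483 °C

T = 150.5 °C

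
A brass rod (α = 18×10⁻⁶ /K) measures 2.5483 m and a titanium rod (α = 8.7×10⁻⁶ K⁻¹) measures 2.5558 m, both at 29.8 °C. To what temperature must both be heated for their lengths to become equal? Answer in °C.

T = 347.1 °C

Equal length when α₁L₁ΔT − α₂L₂ΔT = L₂ − L₁ = 7.50×10⁻³ m
α₁L₁ = 4.58694×10⁻⁵, α₂L₂ = 2.223546×10⁻⁵ → Δ(αL) = 2.363394×10⁻⁵ m/K
ΔT = 7.50×10⁻³ / 2.363394×10⁻⁵ = 317.340 K, so T = 29.8 + 317.340 = 347.140 °C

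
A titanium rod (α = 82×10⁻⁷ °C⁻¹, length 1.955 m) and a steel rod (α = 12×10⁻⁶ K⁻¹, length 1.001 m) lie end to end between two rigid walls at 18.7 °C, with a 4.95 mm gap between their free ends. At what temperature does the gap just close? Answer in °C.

T = 195 °C

Gap closes when ΔL₁ + ΔL₂ = 4.95 mm = 4.95×10⁻³ m
(α₁L₁ + α₂L₂)ΔT = g
α₁L₁ + α₂L₂ = 82×10⁻⁷×1.955 + 12×10⁻⁶×1.001 = 2.8043×10⁻⁵ m/K
ΔT = 4.95×10⁻³ / 2.8043×10⁻⁵ = 176.51 K
T = 18.7 + 176.51 = 195.21 °C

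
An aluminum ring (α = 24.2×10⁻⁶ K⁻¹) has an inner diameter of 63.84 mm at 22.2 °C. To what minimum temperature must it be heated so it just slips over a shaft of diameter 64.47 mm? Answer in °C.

T = 430 °C

Required Δd = 64.47 − 63.84 = 0.63 mm
Δd = αd₀ΔT ⇒ ΔT = Δd/(αd₀) = 0.63 / (24.2×10⁻⁶ × 63.84) = 407.79 K
T_min = 22.2 + 407.79 = 429.99 °C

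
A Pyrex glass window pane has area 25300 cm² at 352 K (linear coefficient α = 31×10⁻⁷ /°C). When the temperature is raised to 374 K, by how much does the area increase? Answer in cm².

Area coefficient ≈ 2α; |ΔT| = 22 K
ΔA = 2αA₀ΔT = 2(31×10⁻⁷)(25300)(22) = 3.45 cm²

ΔA = 3.45 cm²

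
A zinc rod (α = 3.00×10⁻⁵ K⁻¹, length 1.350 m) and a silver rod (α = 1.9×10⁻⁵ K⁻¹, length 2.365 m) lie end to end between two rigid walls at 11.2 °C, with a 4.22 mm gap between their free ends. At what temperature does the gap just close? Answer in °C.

α₁L₁ = 4.050×10⁻⁵ m/K, α₂L₂ = 4.4935×10⁻⁵ m/K → total 8.5435×10⁻⁵ m/K
ΔT = g/(α₁L₁+α₂L₂) = 4.22×10⁻³ / 8.5435×10⁻⁵ = 49.394 K
T = 11.2 + 49.394 = 60.594 °C

T = 60.6 °C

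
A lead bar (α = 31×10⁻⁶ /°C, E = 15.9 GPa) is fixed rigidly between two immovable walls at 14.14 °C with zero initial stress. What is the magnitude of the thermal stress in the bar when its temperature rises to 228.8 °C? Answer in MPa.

Fully constrained: the free strain ε = αΔT is blocked, so σ = Eε = EαΔT.
|ΔT| = 214.66 K
σ = 15.9×10⁹ × 31×10⁻⁶ × 214.66 = 1.06×10⁸ Pa

σ = 106 MPa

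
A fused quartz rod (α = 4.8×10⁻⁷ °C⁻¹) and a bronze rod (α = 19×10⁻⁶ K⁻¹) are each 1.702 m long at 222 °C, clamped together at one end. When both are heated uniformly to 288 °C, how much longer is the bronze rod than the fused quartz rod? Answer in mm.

2.08 mm

ΔT = 66 K
fused quartz: ΔL = 4.8×10⁻⁷ × 1.702 m × 66 = 5.3919×10⁻⁵ m = 0.053919 mm
bronze: ΔL = 19×10⁻⁶ × 1.702 m × 66 = 2.1343×10⁻³ m = 2.1343 mm
difference = 2.1343 − 0.053919 = 2.080381 mm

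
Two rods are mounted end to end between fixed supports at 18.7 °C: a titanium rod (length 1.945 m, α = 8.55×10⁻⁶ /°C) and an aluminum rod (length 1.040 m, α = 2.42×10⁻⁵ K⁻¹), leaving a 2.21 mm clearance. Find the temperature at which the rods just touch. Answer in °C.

T = 71.6 °C

Gap closes when ΔL₁ + ΔL₂ = 2.21 mm = 2.21×10⁻³ m
(α₁L₁ + α₂L₂)ΔT = g
α₁L₁ + α₂L₂ = 8.55×10⁻⁶×1.945 + 2.42×10⁻⁵×1.040 = 4.179775×10⁻⁵ m/K
ΔT = 2.21×10⁻³ / 4.179775×10⁻⁵ = 52.874 K
T = 18.7 + 52.874 = 71.574 °C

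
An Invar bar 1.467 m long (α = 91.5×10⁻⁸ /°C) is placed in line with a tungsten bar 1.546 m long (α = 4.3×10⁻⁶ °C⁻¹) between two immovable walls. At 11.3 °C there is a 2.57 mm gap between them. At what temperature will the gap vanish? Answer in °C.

T = 333 °C

Gap closes when ΔL₁ + ΔL₂ = 2.57 mm = 2.57×10⁻³ m
(α₁L₁ + α₂L₂)ΔT = g
α₁L₁ + α₂L₂ = 91.5×10⁻⁸×1.467 + 4.3×10⁻⁶×1.546 = 7.990105×10⁻⁶ m/K
ΔT = 2.57×10⁻³ / 7.990105×10⁻⁶ = 321.65 K
T = 11.3 + 321.65 = 332.95 °C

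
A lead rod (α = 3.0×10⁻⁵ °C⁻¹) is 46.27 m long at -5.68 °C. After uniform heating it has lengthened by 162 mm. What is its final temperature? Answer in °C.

T = 111 °C

ΔL = αL₀ΔT ⇒ ΔT = ΔL / (αL₀)
ΔT = 162×10⁻³ m / (3.0×10⁻⁵ × 46.27 m) = 116.71 K
T = -5.68 + 116.71 = 111.03 °C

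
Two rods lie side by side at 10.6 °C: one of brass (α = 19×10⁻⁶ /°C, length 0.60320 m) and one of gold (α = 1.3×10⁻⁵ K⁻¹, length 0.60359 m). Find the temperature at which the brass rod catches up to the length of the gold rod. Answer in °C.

Equal length when α₁L₁ΔT − α₂L₂ΔT = L₂ − L₁ = 3.90×10⁻⁴ m
α₁L₁ = 1.14608×10⁻⁵, α₂L₂ = 7.84667×10⁻⁶ → Δ(αL) = 3.61413×10⁻⁶ m/K
ΔT = 3.90×10⁻⁴ / 3.61413×10⁻⁶ = 107.910 K, so T = 10.6 + 107.910 = 118.510 °C

T = 118.5 °C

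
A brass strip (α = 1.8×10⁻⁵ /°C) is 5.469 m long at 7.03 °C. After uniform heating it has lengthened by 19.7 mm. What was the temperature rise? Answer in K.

ΔT = 200 K

ΔL = αL₀ΔT ⇒ ΔT = ΔL / (αL₀)
ΔT = 19.7×10⁻³ m / (1.8×10⁻⁵ × 5.469 m) = 200.12 K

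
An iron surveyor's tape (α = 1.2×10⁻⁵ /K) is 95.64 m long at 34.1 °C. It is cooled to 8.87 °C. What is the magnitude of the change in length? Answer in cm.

ΔL = 2.90 cm

|ΔT| = |8.87 − 34.1| = 25.23 K
ΔL = αL₀ΔT = (1.2×10⁻⁵)(95.64)(25.23) = 2.90×10⁻² m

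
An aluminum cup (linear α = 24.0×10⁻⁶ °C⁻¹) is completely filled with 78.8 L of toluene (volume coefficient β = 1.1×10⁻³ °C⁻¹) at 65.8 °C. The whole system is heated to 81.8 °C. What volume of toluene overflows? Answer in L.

The cup also expands: β_container ≈ 3α = 7.2×10⁻⁵ /K
Net overflow = V₀(β_liq − 3α_cont)ΔT
β − 3α = 1.10×10⁻³ − 7.2×10⁻⁵ = 1.028×10⁻³ /K; ΔT = 16.0 K
ΔV = 78.8 × 1.028×10⁻³ × 16.0 = 1.30 L

1.30 L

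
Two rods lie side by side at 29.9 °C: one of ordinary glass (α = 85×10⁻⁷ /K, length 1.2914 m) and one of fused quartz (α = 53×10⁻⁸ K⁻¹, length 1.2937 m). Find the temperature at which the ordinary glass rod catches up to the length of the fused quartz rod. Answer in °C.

T = 253.4 °C

L₁(1 + α₁ΔT) = L₂(1 + α₂ΔT) ⇒ ΔT = (L₂ − L₁)/(α₁L₁ − α₂L₂)
L₂ − L₁ = 1.2937 − 1.2914 = 2.30×10⁻³ m
α₁L₁ − α₂L₂ = 85×10⁻⁷×1.2914 − 53×10⁻⁸×1.2937 = 1.0291239×10⁻⁵ m/K
ΔT = 2.30×10⁻³ / 1.0291239×10⁻⁵ = 223.491 K
T = 29.9 + 223.491 = 253.391 °C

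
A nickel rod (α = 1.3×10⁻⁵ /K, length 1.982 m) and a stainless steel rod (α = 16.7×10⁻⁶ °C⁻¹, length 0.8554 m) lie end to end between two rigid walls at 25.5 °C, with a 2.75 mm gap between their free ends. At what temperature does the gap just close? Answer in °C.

T = 94.2 °C

Gap closes when ΔL₁ + ΔL₂ = 2.75 mm = 2.75×10⁻³ m
(α₁L₁ + α₂L₂)ΔT = g
α₁L₁ + α₂L₂ = 1.3×10⁻⁵×1.982 + 16.7×10⁻⁶×0.8554 = 4.005118×10⁻⁵ m/K
ΔT = 2.75×10⁻³ / 4.005118×10⁻⁵ = 68.662 K
T = 25.5 + 68.662 = 94.162 °C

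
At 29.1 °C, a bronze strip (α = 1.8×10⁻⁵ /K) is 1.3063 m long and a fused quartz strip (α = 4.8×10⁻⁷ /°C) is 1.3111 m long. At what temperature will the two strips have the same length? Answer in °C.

T = 238.9 °C

L₁(1 + α₁ΔT) = L₂(1 + α₂ΔT) ⇒ ΔT = (L₂ − L₁)/(α₁L₁ − α₂L₂)
L₂ − L₁ = 1.3111 − 1.3063 = 4.80×10⁻³ m
α₁L₁ − α₂L₂ = 1.8×10⁻⁵×1.3063 − 4.8×10⁻⁷×1.3111 = 2.2884072×10⁻⁵ m/K
ΔT = 4.80×10⁻³ / 2.2884072×10⁻⁵ = 209.753 K
T = 29.1 + 209.753 = 238.853 °C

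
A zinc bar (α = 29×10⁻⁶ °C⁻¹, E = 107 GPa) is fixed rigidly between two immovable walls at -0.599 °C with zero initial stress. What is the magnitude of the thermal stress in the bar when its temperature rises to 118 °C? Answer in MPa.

σ = 368 MPa

Fully constrained: the free strain ε = αΔT is blocked, so σ = Eε = EαΔT.
|ΔT| = 118.599 K
σ = 107×10⁹ × 29×10⁻⁶ × 118.599 = 3.68×10⁸ Pa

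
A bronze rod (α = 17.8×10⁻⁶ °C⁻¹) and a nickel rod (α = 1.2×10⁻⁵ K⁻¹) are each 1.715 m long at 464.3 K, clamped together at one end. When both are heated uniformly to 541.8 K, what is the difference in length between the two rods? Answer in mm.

ΔT = 77.5 K
bronze: ΔL = 17.8×10⁻⁶ × 1.715 m × 77.5 = 2.3658×10⁻³ m = 2.3658 mm
nickel: ΔL = 1.2×10⁻⁵ × 1.715 m × 77.5 = 1.5949×10⁻³ m = 1.5949 mm
difference = 2.3658 − 1.5949 = 0.7709 mm

0.771 mm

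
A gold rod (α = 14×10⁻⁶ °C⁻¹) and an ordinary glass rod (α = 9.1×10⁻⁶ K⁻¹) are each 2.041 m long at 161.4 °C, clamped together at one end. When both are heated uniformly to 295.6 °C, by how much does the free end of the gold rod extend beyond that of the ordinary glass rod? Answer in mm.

ΔT = 134.2 K
gold: ΔL = 14×10⁻⁶ × 2.041 m × 134.2 = 3.8346×10⁻³ m = 3.8346 mm
ordinary glass: ΔL = 9.1×10⁻⁶ × 2.041 m × 134.2 = 2.4925×10⁻³ m = 2.4925 mm
difference = 3.8346 − 2.4925 = 1.3421 mm

1.34 mm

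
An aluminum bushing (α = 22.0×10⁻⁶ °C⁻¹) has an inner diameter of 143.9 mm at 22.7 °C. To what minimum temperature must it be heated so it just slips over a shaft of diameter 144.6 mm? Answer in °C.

Required Δd = 144.6 − 143.9 = 0.7 mm
Δd = αd₀ΔT ⇒ ΔT = Δd/(αd₀) = 0.7 / (22.0×10⁻⁶ × 143.9) = 221.11 K
T_min = 22.7 + 221.11 = 243.81 °C

T = 244 °C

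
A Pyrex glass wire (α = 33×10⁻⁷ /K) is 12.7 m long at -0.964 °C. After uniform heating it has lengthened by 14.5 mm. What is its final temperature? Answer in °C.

T = 345 °C

ΔL = αL₀ΔT ⇒ ΔT = ΔL / (αL₀)
ΔT = 14.5×10⁻³ m / (33×10⁻⁷ × 12.7 m) = 345.979 K
T = -0.964 + 345.979 = 345.015 °C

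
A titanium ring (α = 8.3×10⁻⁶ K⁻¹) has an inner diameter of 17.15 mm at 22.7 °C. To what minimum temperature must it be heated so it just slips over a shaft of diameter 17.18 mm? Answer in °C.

T = 233 °C

Required Δd = 17.18 − 17.15 = 0.03 mm
Δd = αd₀ΔT ⇒ ΔT = Δd/(αd₀) = 0.03 / (8.3×10⁻⁶ × 17.15) = 210.76 K
T_min = 22.7 + 210.76 = 233.46 °C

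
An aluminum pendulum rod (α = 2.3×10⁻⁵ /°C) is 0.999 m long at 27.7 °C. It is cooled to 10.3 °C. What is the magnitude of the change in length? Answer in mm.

|ΔT| = |10.3 − 27.7| = 17.4 K
ΔL = αL₀ΔT = (2.3×10⁻⁵)(0.999)(17.4) = 4.00×10⁻⁴ m

ΔL = 0.400 mm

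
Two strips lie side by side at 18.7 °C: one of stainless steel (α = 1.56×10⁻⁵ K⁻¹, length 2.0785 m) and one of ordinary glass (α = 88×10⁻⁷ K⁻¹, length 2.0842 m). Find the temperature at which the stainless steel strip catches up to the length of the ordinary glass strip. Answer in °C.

Equal length when α₁L₁ΔT − α₂L₂ΔT = L₂ − L₁ = 5.70×10⁻³ m
α₁L₁ = 3.24246×10⁻⁵, α₂L₂ = 1.834096×10⁻⁵ → Δ(αL) = 1.408364×10⁻⁵ m/K
ΔT = 5.70×10⁻³ / 1.408364×10⁻⁵ = 404.725 K, so T = 18.7 + 404.725 = 423.425 °C

T = 423.4 °C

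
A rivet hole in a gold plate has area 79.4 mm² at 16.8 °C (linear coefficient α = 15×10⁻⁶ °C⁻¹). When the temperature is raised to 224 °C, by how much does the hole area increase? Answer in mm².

Area coefficient ≈ 2α; |ΔT| = 207.2 K
ΔA = 2αA₀ΔT = 2(15×10⁻⁶)(79.4)(207.2) = 0.494 mm²

ΔA = 0.494 mm²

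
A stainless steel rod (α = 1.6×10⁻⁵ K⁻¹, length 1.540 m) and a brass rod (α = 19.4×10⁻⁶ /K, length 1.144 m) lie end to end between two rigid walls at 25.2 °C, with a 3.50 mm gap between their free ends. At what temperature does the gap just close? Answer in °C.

T = 99.9 °C

α₁L₁ = 2.464×10⁻⁵ m/K, α₂L₂ = 2.21936×10⁻⁵ m/K → total 4.68336×10⁻⁵ m/K
ΔT = g/(α₁L₁+α₂L₂) = 3.50×10⁻³ / 4.68336×10⁻⁵ = 74.733 K
T = 25.2 + 74.733 = 99.933 °C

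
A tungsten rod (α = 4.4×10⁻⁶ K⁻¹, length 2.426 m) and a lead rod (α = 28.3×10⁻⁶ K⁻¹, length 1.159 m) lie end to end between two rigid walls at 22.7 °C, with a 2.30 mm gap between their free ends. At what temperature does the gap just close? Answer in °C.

T = 75.6 °C

Gap closes when ΔL₁ + ΔL₂ = 2.30 mm = 2.30×10⁻³ m
(α₁L₁ + α₂L₂)ΔT = g
α₁L₁ + α₂L₂ = 4.4×10⁻⁶×2.426 + 28.3×10⁻⁶×1.159 = 4.34741×10⁻⁵ m/K
ΔT = 2.30×10⁻³ / 4.34741×10⁻⁵ = 52.905 K
T = 22.7 + 52.905 = 75.605 °C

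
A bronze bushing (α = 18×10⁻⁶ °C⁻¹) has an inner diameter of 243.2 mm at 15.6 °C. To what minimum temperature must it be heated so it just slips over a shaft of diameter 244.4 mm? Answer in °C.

Required Δd = 244.4 − 243.2 = 1.2 mm
Δd = αd₀ΔT ⇒ ΔT = Δd/(αd₀) = 1.2 / (18×10⁻⁶ × 243.2) = 274.12 K
T_min = 15.6 + 274.12 = 289.72 °C

T = 290 °C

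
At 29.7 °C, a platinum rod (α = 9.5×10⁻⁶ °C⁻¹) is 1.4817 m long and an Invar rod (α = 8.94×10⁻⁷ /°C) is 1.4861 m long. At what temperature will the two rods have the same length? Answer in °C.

T = 374.9 °C

Equal length when α₁L₁ΔT − α₂L₂ΔT = L₂ − L₁ = 4.40×10⁻³ m
α₁L₁ = 1.407615×10⁻⁵, α₂L₂ = 1.3285734×10⁻⁶ → Δ(αL) = 1.27475766×10⁻⁵ m/K
ΔT = 4.40×10⁻³ / 1.27475766×10⁻⁵ = 345.164 K, so T = 29.7 + 345.164 = 374.864 °C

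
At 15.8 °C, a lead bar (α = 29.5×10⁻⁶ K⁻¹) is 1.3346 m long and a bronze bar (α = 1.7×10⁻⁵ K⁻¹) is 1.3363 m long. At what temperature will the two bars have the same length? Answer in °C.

T = 117.9 °C

L₁(1 + α₁ΔT) = L₂(1 + α₂ΔT) ⇒ ΔT = (L₂ − L₁)/(α₁L₁ − α₂L₂)
L₂ − L₁ = 1.3363 − 1.3346 = 1.70×10⁻³ m
α₁L₁ − α₂L₂ = 29.5×10⁻⁶×1.3346 − 1.7×10⁻⁵×1.3363 = 1.66536×10⁻⁵ m/K
ΔT = 1.70×10⁻³ / 1.66536×10⁻⁵ = 102.080 K
T = 15.8 + 102.080 = 117.880 °C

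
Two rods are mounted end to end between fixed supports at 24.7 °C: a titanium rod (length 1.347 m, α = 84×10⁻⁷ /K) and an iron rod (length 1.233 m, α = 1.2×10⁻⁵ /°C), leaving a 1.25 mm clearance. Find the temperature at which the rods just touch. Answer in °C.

T = 72.6 °C

Gap closes when ΔL₁ + ΔL₂ = 1.25 mm = 1.25×10⁻³ m
(α₁L₁ + α₂L₂)ΔT = g
α₁L₁ + α₂L₂ = 84×10⁻⁷×1.347 + 1.2×10⁻⁵×1.233 = 2.61108×10⁻⁵ m/K
ΔT = 1.25×10⁻³ / 2.61108×10⁻⁵ = 47.873 K
T = 24.7 + 47.873 = 72.573 °C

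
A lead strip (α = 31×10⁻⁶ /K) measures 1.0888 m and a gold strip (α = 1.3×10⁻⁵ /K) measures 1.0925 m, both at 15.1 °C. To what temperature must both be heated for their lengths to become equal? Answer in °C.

T = 204.4 °C

Equal length when α₁L₁ΔT − α₂L₂ΔT = L₂ − L₁ = 3.70×10⁻³ m
α₁L₁ = 3.37528×10⁻⁵, α₂L₂ = 1.42025×10⁻⁵ → Δ(αL) = 1.95503×10⁻⁵ m/K
ΔT = 3.70×10⁻³ / 1.95503×10⁻⁵ = 189.255 K, so T = 15.1 + 189.255 = 204.355 °C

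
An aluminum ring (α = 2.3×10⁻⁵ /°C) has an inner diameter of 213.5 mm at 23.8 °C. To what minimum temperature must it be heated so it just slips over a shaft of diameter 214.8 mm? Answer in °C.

T = 289 °C

Required Δd = 214.8 − 213.5 = 1.3 mm
Δd = αd₀ΔT ⇒ ΔT = Δd/(αd₀) = 1.3 / (2.3×10⁻⁵ × 213.5) = 264.74 K
T_min = 23.8 + 264.74 = 288.54 °C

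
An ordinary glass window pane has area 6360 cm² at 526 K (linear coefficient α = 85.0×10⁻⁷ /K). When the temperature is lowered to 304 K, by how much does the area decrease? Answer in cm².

ΔA = 24.0 cm²

Area coefficient ≈ 2α; |ΔT| = 222 K
ΔA = 2αA₀ΔT = 2(85.0×10⁻⁷)(6360)(222) = 24.0 cm²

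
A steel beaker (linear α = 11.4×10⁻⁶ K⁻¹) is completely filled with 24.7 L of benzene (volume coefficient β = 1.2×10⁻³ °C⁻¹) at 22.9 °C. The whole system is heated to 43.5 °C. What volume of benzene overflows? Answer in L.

0.593 L

The beaker also expands: β_container ≈ 3α = 3.42×10⁻⁵ /K
Net overflow = V₀(β_liq − 3α_cont)ΔT
β − 3α = 1.20×10⁻³ − 3.42×10⁻⁵ = 1.1658×10⁻³ /K; ΔT = 20.6 K
ΔV = 24.7 × 1.1658×10⁻³ × 20.6 = 0.593 L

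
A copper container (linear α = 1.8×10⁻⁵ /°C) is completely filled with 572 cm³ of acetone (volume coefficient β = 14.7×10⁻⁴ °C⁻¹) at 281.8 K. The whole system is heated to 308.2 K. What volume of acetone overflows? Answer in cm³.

21.4 cm³

The container also expands: β_container ≈ 3α = 5.4×10⁻⁵ /K
Net overflow = V₀(β_liq − 3α_cont)ΔT
β − 3α = 1.47×10⁻³ − 5.4×10⁻⁵ = 1.416×10⁻³ /K; ΔT = 26.4 K
ΔV = 572 × 1.416×10⁻³ × 26.4 = 21.4 cm³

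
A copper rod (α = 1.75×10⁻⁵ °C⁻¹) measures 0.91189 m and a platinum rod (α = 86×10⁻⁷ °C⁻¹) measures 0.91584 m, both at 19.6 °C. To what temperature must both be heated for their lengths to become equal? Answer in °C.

Equal length when α₁L₁ΔT − α₂L₂ΔT = L₂ − L₁ = 3.95×10⁻³ m
α₁L₁ = 1.5958075×10⁻⁵, α₂L₂ = 7.876224×10⁻⁶ → Δ(αL) = 8.081851×10⁻⁶ m/K
ΔT = 3.95×10⁻³ / 8.081851×10⁻⁶ = 488.749 K, so T = 19.6 + 488.749 = 508.349 °C

T = 508.3 °C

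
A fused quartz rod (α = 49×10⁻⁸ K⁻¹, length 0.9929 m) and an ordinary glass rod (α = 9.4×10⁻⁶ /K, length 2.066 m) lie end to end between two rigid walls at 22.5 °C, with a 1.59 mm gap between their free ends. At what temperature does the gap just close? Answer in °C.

Gap closes when ΔL₁ + ΔL₂ = 1.59 mm = 1.59×10⁻³ m
(α₁L₁ + α₂L₂)ΔT = g
α₁L₁ + α₂L₂ = 49×10⁻⁸×0.9929 + 9.4×10⁻⁶×2.066 = 1.9906921×10⁻⁵ m/K
ΔT = 1.59×10⁻³ / 1.9906921×10⁻⁵ = 79.87 K
T = 22.5 + 79.87 = 102.37 °C

T = 102 °C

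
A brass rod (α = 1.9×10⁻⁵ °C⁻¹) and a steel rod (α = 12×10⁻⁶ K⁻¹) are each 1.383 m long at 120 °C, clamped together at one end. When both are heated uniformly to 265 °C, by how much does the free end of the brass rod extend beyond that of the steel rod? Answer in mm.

ΔT = 145 K
brass: ΔL = 1.9×10⁻⁵ × 1.383 m × 145 = 3.8102×10⁻³ m = 3.8102 mm
steel: ΔL = 12×10⁻⁶ × 1.383 m × 145 = 2.4064×10⁻³ m = 2.4064 mm
difference = 3.8102 − 2.4064 = 1.4038 mm

1.40 mm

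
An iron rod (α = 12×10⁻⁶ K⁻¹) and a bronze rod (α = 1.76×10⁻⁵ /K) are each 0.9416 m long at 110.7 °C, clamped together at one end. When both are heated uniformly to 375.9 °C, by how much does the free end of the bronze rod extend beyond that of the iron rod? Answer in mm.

1.40 mm

ΔT = 265.2 K
iron: ΔL = 12×10⁻⁶ × 0.9416 m × 265.2 = 2.9965×10⁻³ m = 2.9965 mm
bronze: ΔL = 1.76×10⁻⁵ × 0.9416 m × 265.2 = 4.3949×10⁻³ m = 4.3949 mm
difference = 4.3949 − 2.9965 = 1.3984 mm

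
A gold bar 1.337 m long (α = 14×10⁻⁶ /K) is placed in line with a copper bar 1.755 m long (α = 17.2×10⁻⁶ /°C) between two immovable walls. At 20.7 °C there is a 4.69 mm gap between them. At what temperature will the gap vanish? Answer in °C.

α₁L₁ = 1.8718×10⁻⁵ m/K, α₂L₂ = 3.0186×10⁻⁵ m/K → total 4.8904×10⁻⁵ m/K
ΔT = g/(α₁L₁+α₂L₂) = 4.69×10⁻³ / 4.8904×10⁻⁵ = 95.90 K
T = 20.7 + 95.90 = 116.60 °C

T = 117 °C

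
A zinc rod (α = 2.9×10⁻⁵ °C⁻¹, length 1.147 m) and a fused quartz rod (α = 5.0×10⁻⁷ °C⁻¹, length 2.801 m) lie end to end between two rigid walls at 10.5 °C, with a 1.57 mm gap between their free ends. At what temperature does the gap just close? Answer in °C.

Gap closes when ΔL₁ + ΔL₂ = 1.57 mm = 1.57×10⁻³ m
(α₁L₁ + α₂L₂)ΔT = g
α₁L₁ + α₂L₂ = 2.9×10⁻⁵×1.147 + 5.0×10⁻⁷×2.801 = 3.46635×10⁻⁵ m/K
ΔT = 1.57×10⁻³ / 3.46635×10⁻⁵ = 45.293 K
T = 10.5 + 45.293 = 55.793 °C

T = 55.8 °C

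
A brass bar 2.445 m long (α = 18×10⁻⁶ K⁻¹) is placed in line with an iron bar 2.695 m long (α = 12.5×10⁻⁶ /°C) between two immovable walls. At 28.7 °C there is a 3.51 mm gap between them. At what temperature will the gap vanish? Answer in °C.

α₁L₁ = 4.401×10⁻⁵ m/K, α₂L₂ = 3.36875×10⁻⁵ m/K → total 7.76975×10⁻⁵ m/K
ΔT = g/(α₁L₁+α₂L₂) = 3.51×10⁻³ / 7.76975×10⁻⁵ = 45.175 K
T = 28.7 + 45.175 = 73.875 °C

T = 73.9 °C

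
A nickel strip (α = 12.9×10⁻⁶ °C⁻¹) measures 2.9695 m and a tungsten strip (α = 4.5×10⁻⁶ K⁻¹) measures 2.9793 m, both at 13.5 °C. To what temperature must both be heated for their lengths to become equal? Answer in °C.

L₁(1 + α₁ΔT) = L₂(1 + α₂ΔT) ⇒ ΔT = (L₂ − L₁)/(α₁L₁ − α₂L₂)
L₂ − L₁ = 2.9793 − 2.9695 = 9.80×10⁻³ m
α₁L₁ − α₂L₂ = 12.9×10⁻⁶×2.9695 − 4.5×10⁻⁶×2.9793 = 2.48997×10⁻⁵ m/K
ΔT = 9.80×10⁻³ / 2.48997×10⁻⁵ = 393.579 K
T = 13.5 + 393.579 = 407.079 °C

T = 407.1 °C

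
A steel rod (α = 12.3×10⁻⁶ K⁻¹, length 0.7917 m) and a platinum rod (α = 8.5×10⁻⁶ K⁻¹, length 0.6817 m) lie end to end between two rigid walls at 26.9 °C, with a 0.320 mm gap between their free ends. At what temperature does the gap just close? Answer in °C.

Gap closes when ΔL₁ + ΔL₂ = 0.320 mm = 3.20×10⁻⁴ m
(α₁L₁ + α₂L₂)ΔT = g
α₁L₁ + α₂L₂ = 12.3×10⁻⁶×0.7917 + 8.5×10⁻⁶×0.6817 = 1.553236×10⁻⁵ m/K
ΔT = 3.20×10⁻⁴ / 1.553236×10⁻⁵ = 20.602 K
T = 26.9 + 20.602 = 47.502 °C

T = 47.5 °C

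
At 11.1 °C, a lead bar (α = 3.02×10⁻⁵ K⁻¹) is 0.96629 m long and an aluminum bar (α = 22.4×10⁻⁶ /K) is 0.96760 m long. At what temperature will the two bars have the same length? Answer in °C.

T = 185.6 °C

Equal length when α₁L₁ΔT − α₂L₂ΔT = L₂ − L₁ = 1.31×10⁻³ m
α₁L₁ = 2.9181958×10⁻⁵, α₂L₂ = 2.167424×10⁻⁵ → Δ(αL) = 7.507718×10⁻⁶ m/K
ΔT = 1.31×10⁻³ / 7.507718×10⁻⁶ = 174.487 K, so T = 11.1 + 174.487 = 185.587 °C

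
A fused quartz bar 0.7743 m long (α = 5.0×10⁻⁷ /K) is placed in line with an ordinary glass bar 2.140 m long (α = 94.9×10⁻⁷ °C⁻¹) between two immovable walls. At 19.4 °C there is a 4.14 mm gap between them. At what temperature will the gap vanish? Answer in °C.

T = 219 °C

Gap closes when ΔL₁ + ΔL₂ = 4.14 mm = 4.14×10⁻³ m
(α₁L₁ + α₂L₂)ΔT = g
α₁L₁ + α₂L₂ = 5.0×10⁻⁷×0.7743 + 94.9×10⁻⁷×2.140 = 2.069575×10⁻⁵ m/K
ΔT = 4.14×10⁻³ / 2.069575×10⁻⁵ = 200.04 K
T = 19.4 + 200.04 = 219.44 °C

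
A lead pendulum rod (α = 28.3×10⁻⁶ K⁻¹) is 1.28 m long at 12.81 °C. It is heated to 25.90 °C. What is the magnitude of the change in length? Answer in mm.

ΔL = 0.474 mm

|ΔT| = |25.90 − 12.81| = 13.09 K
ΔL = αL₀ΔT = (28.3×10⁻⁶)(1.28)(13.09) = 4.74×10⁻⁴ m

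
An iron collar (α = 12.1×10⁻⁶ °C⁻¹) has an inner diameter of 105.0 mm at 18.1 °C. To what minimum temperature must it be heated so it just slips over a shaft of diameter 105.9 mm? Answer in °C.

T = 726 °C

Required Δd = 105.9 − 105.0 = 0.9 mm
Δd = αd₀ΔT ⇒ ΔT = Δd/(αd₀) = 0.9 / (12.1×10⁻⁶ × 105.0) = 708.38 K
T_min = 18.1 + 708.38 = 726.48 °C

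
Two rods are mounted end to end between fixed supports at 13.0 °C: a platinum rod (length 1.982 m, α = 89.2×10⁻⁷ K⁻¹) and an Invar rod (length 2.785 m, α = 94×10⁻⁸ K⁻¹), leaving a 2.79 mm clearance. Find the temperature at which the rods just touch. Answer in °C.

T = 150 °C

Gap closes when ΔL₁ + ΔL₂ = 2.79 mm = 2.79×10⁻³ m
(α₁L₁ + α₂L₂)ΔT = g
α₁L₁ + α₂L₂ = 89.2×10⁻⁷×1.982 + 94×10⁻⁸×2.785 = 2.029734×10⁻⁵ m/K
ΔT = 2.79×10⁻³ / 2.029734×10⁻⁵ = 137.46 K
T = 13.0 + 137.46 = 150.46 °C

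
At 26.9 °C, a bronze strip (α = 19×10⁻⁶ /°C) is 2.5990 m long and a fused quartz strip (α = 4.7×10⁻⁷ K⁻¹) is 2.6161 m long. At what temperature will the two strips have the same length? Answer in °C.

L₁(1 + α₁ΔT) = L₂(1 + α₂ΔT) ⇒ ΔT = (L₂ − L₁)/(α₁L₁ − α₂L₂)
L₂ − L₁ = 2.6161 − 2.5990 = 1.71×10⁻² m
α₁L₁ − α₂L₂ = 19×10⁻⁶×2.5990 − 4.7×10⁻⁷×2.6161 = 4.8151433×10⁻⁵ m/K
ΔT = 1.71×10⁻² / 4.8151433×10⁻⁵ = 355.130 K
T = 26.9 + 355.130 = 382.030 °C

T = 382.0 °C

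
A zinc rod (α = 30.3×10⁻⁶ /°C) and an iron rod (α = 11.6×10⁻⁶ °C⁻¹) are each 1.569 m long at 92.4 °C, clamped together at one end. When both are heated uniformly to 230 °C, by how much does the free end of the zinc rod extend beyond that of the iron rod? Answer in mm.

ΔT = 137.6 K
zinc: ΔL = 30.3×10⁻⁶ × 1.569 m × 137.6 = 6.5416×10⁻³ m = 6.5416 mm
iron: ΔL = 11.6×10⁻⁶ × 1.569 m × 137.6 = 2.5044×10⁻³ m = 2.5044 mm
difference = 6.5416 − 2.5044 = 4.0372 mm

4.04 mm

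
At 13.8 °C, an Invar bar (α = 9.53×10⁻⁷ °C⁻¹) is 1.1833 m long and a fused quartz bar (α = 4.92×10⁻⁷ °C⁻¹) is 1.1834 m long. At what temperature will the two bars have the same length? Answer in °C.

L₁(1 + α₁ΔT) = L₂(1 + α₂ΔT) ⇒ ΔT = (L₂ − L₁)/(α₁L₁ − α₂L₂)
L₂ − L₁ = 1.1834 − 1.1833 = 1.00×10⁻⁴ m
α₁L₁ − α₂L₂ = 9.53×10⁻⁷×1.1833 − 4.92×10⁻⁷×1.1834 = 5.454521×10⁻⁷ m/K
ΔT = 1.00×10⁻⁴ / 5.454521×10⁻⁷ = 183.334 K
T = 13.8 + 183.334 = 197.134 °C

T = 197.1 °C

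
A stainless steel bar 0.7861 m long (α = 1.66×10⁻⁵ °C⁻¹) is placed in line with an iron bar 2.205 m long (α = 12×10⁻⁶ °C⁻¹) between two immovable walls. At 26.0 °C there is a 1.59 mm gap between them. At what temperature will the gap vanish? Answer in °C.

α₁L₁ = 1.304926×10⁻⁵ m/K, α₂L₂ = 2.646×10⁻⁵ m/K → total 3.950926×10⁻⁵ m/K
ΔT = g/(α₁L₁+α₂L₂) = 1.59×10⁻³ / 3.950926×10⁻⁵ = 40.244 K
T = 26.0 + 40.244 = 66.244 °C

T = 66.2 °C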